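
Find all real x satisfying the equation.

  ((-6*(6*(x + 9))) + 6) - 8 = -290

Step 1. [((-6*(6*(x + 9))) + 6) - 8 = -290] -8 is outermost — add 8 both sides ⇒ sub: (-6*(6*(x + 9))) + 6 = -282.
Step 2. [(-6*(6*(x + 9))) + 6 = -282] the outer +6 inverts by subtracting 6. So sub: -6*(6*(x + 9)) = -288.
Step 3. [-6*(6*(x + 9)) = -288] leading coefficient -6: divide by -6, so div: 6*(x + 9) = 48.
Step 4. [6*(x + 9) = 48] 6·(inner) — divide through by 6, so div: x + 9 = 8.
Step 5. [x + 9 = 8] the outer +9 inverts by subtracting 9, so sub: x = -1.

Answer: x ∈ {-1}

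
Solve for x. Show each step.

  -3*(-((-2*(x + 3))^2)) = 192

Step 1. [-3*(-((-2*(x + 3))^2)) = 192] divide by the outer -3. So div: -((-2*(x + 3))^2) = -64.
Step 2. [-((-2*(x + 3))^2) = -64] flip signs both sides ⇒ neg: (-2*(x + 3))^2 = 64.
Step 3. [(-2*(x + 3))^2 = 64] 64 ≥ 0, LHS is (·)² — take ±√, so sqrt: -2*(x + 3) = 8 or -8.
Step 4. [-2*(x + 3) = 8 or -8] LHS = -2·(…); ÷-2 both sides ⇒ div: x + 3 = -4 or 4.
Step 5. [x + 3 = -4 or 4] +3 is outermost — subtract 3 both sides ⇒ sub: x = -7 or 1.

Answer: x ∈ {-7, 1}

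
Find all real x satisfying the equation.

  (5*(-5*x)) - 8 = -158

Step 1. [(5*(-5*x)) - 8 = -158] peel the -8: add 8 from each side, so sub: 5*(-5*x) = -150.
Step 2. [5*(-5*x) = -150] 5 out front; divide by 5. So div: -5*x = -30.
Step 3. [-5*x = -30] -5 out front; divide by -5. So div: x = 6.

Answer: x ∈ {6}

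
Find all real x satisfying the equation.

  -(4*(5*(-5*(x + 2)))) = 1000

Step 1. [-(4*(5*(-5*(x + 2)))) = 1000] leading − — multiply by −1, so neg: 4*(5*(-5*(x + 2))) = -1000.
Step 2. [4*(5*(-5*(x + 2))) = -1000] 4·(inner) — divide through by 4. So div: 5*(-5*(x + 2)) = -250.
Step 3. [5*(-5*(x + 2)) = -250] divide by the outer 5. So div: -5*(x + 2) = -50.
Step 4. [-5*(x + 2) = -50] -5·(inner) — divide through by -5, so div: x + 2 = 10.
Step 5. [x + 2 = 10] 2 comes off first (subtract 2) ⇒ sub: x = 8.

Answer: x ∈ {8}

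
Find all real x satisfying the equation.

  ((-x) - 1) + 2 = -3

Step 1. [((-x) - 1) + 2 = -3] 2 comes off first (subtract 2). So sub: (-x) - 1 = -5.
Step 2. [(-x) - 1 = -5] -1 is outermost — add 1 both sides, so sub: -x = -4.
Step 3. [-x = -4] flip signs both sides, so neg: x = 4.

Answer: x ∈ {4}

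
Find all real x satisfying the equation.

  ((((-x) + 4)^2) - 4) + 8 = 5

Step 1. [((((-x) + 4)^2) - 4) + 8 = 5] +8 is outermost — subtract 8 both sides, so sub: (((-x) + 4)^2) - 4 = -3.
Step 2. [(((-x) + 4)^2) - 4 = -3] -4 is outermost — add 4 both sides, so sub: ((-x) + 4)^2 = 1.
Step 3. [((-x) + 4)^2 = 1] 1 ≥ 0, LHS is (·)² — take ±√ ⇒ sqrt: (-x) + 4 = 1 or -1.
Step 4. [(-x) + 4 = 1 or -1] 4 comes off first (subtract 4) ⇒ sub: -x = -3 or -5.
Step 5. [-x = -3 or -5] flip signs both sides ⇒ neg: x = 3 or 5.

Answer: x ∈ {3, 5}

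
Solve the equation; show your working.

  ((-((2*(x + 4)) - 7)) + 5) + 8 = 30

Step 1. [((-((2*(x + 4)) - 7)) + 5) + 8 = 30] peel the +8: subtract 8 from each side ⇒ sub: (-((2*(x + 4)) - 7)) + 5 = 22.
Step 2. [(-((2*(x + 4)) - 7)) + 5 = 22] the outer +5 inverts by subtracting 5, so sub: -((2*(x + 4)) - 7) = 17.
Step 3. [-((2*(x + 4)) - 7) = 17] flip signs both sides, so neg: (2*(x + 4)) - 7 = -17.
Step 4. [(2*(x + 4)) - 7 = -17] -7 is outermost — add 7 both sides, so sub: 2*(x + 4) = -10.
Step 5. [2*(x + 4) = -10] 2·(inner) — divide through by 2. So div: x + 4 = -5.
Step 6. [x + 4 = -5] the outer +4 inverts by subtracting 4 ⇒ sub: x = -9.

Answer: x ∈ {-9}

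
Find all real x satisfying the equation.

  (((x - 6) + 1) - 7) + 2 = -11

Step 1. [(((x - 6) + 1) - 7) + 2 = -11] subtract 2: x sits inside (… + 2). So sub: ((x - 6) + 1) - 7 = -13.
Step 2. [((x - 6) + 1) - 7 = -13] the outer -7 inverts by adding 7, so sub: (x - 6) + 1 = -6.
Step 3. [(x - 6) + 1 = -6] the outer +1 inverts by subtracting 1, so sub: x - 6 = -7.
Step 4. [x - 6 = -7] peel the -6: add 6 from each side ⇒ sub: x = -1.

Answer: x ∈ {-1}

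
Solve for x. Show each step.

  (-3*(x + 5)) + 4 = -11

Step 1. [(-3*(x + 5)) + 4 = -11] peel the +4: subtract 4 from each side, so sub: -3*(x + 5) = -15.
Step 2. [-3*(x + 5) = -15] -3 out front; divide by -3 ⇒ div: x + 5 = 5.
Step 3. [x + 5 = 5] 5 comes off first (subtract 5) ⇒ sub: x = 0.

Answer: x ∈ {0}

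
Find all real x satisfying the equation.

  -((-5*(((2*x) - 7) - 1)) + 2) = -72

Step 1. [-((-5*(((2*x) - 7) - 1)) + 2) = -72] leading − — multiply by −1, so neg: (-5*(((2*x) - 7) - 1)) + 2 = 72.
Step 2. [(-5*(((2*x) - 7) - 1)) + 2 = 72] 2 comes off first (subtract 2), so sub: -5*(((2*x) - 7) - 1) = 70.
Step 3. [-5*(((2*x) - 7) - 1) = 70] LHS = -5·(…); ÷-5 both sides ⇒ div: ((2*x) - 7) - 1 = -14.
Step 4. [((2*x) - 7) - 1 = -14] the outer -1 inverts by adding 1. So sub: (2*x) - 7 = -13.
Step 5. [(2*x) - 7 = -13] the outer -7 inverts by adding 7. So sub: 2*x = -6.
Step 6. [2*x = -6] LHS = 2·(…); ÷2 both sides. So div: x = -3.

Answer: x ∈ {-3}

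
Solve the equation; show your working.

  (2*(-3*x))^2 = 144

Step 1. [(2*(-3*x))^2 = 144] √ both sides: 144 ≥ 0 gives two branches ⇒ sqrt: 2*(-3*x) = 12 or -12.
Step 2. [2*(-3*x) = 12 or -12] leading coefficient 2: divide by 2. So div: -3*x = 6 or -6.
Step 3. [-3*x = 6 or -6] -3·(inner) — divide through by -3. So div: x = -2 or 2.

Answer: x ∈ {-2, 2}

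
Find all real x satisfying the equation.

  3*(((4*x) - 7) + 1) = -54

Step 1. [3*(((4*x) - 7) + 1) = -54] divide by the outer 3, so div: ((4*x) - 7) + 1 = -18.
Step 2. [((4*x) - 7) + 1 = -18] peel the +1: subtract 1 from each side. So sub: (4*x) - 7 = -19.
Step 3. [(4*x) - 7 = -19] the outer -7 inverts by adding 7. So sub: 4*x = -12.
Step 4. [4*x = -12] leading coefficient 4: divide by 4, so div: x = -3.

Answer: x ∈ {-3}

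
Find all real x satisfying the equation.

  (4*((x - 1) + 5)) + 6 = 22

Step 1. [(4*((x - 1) + 5)) + 6 = 22] 6 comes off first (subtract 6) ⇒ sub: 4*((x - 1) + 5) = 16.
Step 2. [4*((x - 1) + 5) = 16] divide by the outer 4, so div: (x - 1) + 5 = 4.
Step 3. [(x - 1) + 5 = 4] subtract 5: x sits inside (… + 5), so sub: x - 1 = -1.
Step 4. [x - 1 = -1] the outer -1 inverts by adding 1, so sub: x = 0.

Answer: x ∈ {0}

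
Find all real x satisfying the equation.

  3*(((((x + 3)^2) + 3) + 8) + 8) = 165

Step 1. [3*(((((x + 3)^2) + 3) + 8) + 8) = 165] 3 out front; divide by 3. So div: ((((x + 3)^2) + 3) + 8) + 8 = 55.
Step 2. [((((x + 3)^2) + 3) + 8) + 8 = 55] peel the +8: subtract 8 from each side ⇒ sub: (((x + 3)^2) + 3) + 8 = 47.
Step 3. [(((x + 3)^2) + 3) + 8 = 47] +8 is outermost — subtract 8 both sides, so sub: ((x + 3)^2) + 3 = 39.
Step 4. [((x + 3)^2) + 3 = 39] the outer +3 inverts by subtracting 3 ⇒ sub: (x + 3)^2 = 36.
Step 5. [(x + 3)^2 = 36] LHS squared, RHS 36 ≥ 0: apply √ (±) ⇒ sqrt: x + 3 = 6 or -6.
Step 6. [x + 3 = 6 or -6] +3 is outermost — subtract 3 both sides. So sub: x = 3 or -9.

Answer: x ∈ {-9, 3}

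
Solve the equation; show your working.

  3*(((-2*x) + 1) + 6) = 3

Step 1. [3*(((-2*x) + 1) + 6) = 3] 3 out front; divide by 3 ⇒ div: ((-2*x) + 1) + 6 = 1.
Step 2. [((-2*x) + 1) + 6 = 1] +6 is outermost — subtract 6 both sides. So sub: (-2*x) + 1 = -5.
Step 3. [(-2*x) + 1 = -5] the outer +1 inverts by subtracting 1 ⇒ sub: -2*x = -6.
Step 4. [-2*x = -6] -2 out front; divide by -2 ⇒ div: x = 3.

Answer: x ∈ {3}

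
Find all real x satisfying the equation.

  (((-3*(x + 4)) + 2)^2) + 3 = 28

Step 1. [(((-3*(x + 4)) + 2)^2) + 3 = 28] 3 comes off first (subtract 3). So sub: ((-3*(x + 4)) + 2)^2 = 25.
Step 2. [((-3*(x + 4)) + 2)^2 = 25] 25 ≥ 0, LHS is (·)² — take ±√, so sqrt: (-3*(x + 4)) + 2 = 5 or -5.
Step 3. [(-3*(x + 4)) + 2 = 5 or -5] peel the +2: subtract 2 from each side ⇒ sub: -3*(x + 4) = 3 or -7.
Step 4. [-3*(x + 4) = 3 or -7] LHS = -3·(…); ÷-3 both sides ⇒ div: x + 4 = -1 or 7/3.
Step 5. [x + 4 = -1 or 7/3] peel the +4: subtract 4 from each side. So sub: x = -5 or -5/3.

Answer: x ∈ {-5, -5/3}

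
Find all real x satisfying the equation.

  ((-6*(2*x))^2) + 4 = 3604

Step 1. [((-6*(2*x))^2) + 4 = 3604] subtract 4: x sits inside (… + 4). So sub: (-6*(2*x))^2 = 3600.
Step 2. [(-6*(2*x))^2 = 3600] √ both sides: 3600 ≥ 0 gives two branches ⇒ sqrt: -6*(2*x) = 60 or -60.
Step 3. [-6*(2*x) = 60 or -60] -6·(inner) — divide through by -6 ⇒ div: 2*x = -10 or 10.
Step 4. [2*x = -10 or 10] 2·(inner) — divide through by 2 ⇒ div: x = -5 or 5.

Answer: x ∈ {-5, 5}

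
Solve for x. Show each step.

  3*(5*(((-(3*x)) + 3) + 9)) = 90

Step 1. [3*(5*(((-(3*x)) + 3) + 9)) = 90] leading coefficient 3: divide by 3 ⇒ div: 5*(((-(3*x)) + 3) + 9) = 30.
Step 2. [5*(((-(3*x)) + 3) + 9) = 30] LHS = 5·(…); ÷5 both sides. So div: ((-(3*x)) + 3) + 9 = 6.
Step 3. [((-(3*x)) + 3) + 9 = 6] peel the +9: subtract 9 from each side. So sub: (-(3*x)) + 3 = -3.
Step 4. [(-(3*x)) + 3 = -3] peel the +3: subtract 3 from each side ⇒ sub: -(3*x) = -6.
Step 5. [-(3*x) = -6] flip signs both sides ⇒ neg: 3*x = 6.
Step 6. [3*x = 6] 3 out front; divide by 3. So div: x = 2.

Answer: x ∈ {2}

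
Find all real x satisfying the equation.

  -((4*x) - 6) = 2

Step 1. [-((4*x) - 6) = 2] flip signs both sides, so neg: (4*x) - 6 = -2.
Step 2. [(4*x) - 6 = -2] the outer -6 inverts by adding 6. So sub: 4*x = 4.
Step 3. [4*x = 4] divide by the outer 4, so div: x = 1.

Answer: x ∈ {1}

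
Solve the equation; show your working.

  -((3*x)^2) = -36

Step 1. [-((3*x)^2) = -36] flip signs both sides, so neg: (3*x)^2 = 36.
Step 2. [(3*x)^2 = 36] LHS squared, RHS 36 ≥ 0: apply √ (±), so sqrt: 3*x = 6 or -6.
Step 3. [3*x = 6 or -6] 3 out front; divide by 3, so div: x = 2 or -2.

Answer: x ∈ {-2, 2}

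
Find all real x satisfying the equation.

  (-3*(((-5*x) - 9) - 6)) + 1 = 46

Step 1. [(-3*(((-5*x) - 9) - 6)) + 1 = 46] 1 comes off first (subtract 1), so sub: -3*(((-5*x) - 9) - 6) = 45.
Step 2. [-3*(((-5*x) - 9) - 6) = 45] LHS = -3·(…); ÷-3 both sides, so div: ((-5*x) - 9) - 6 = -15.
Step 3. [((-5*x) - 9) - 6 = -15] add 6: x sits inside (… - 6) ⇒ sub: (-5*x) - 9 = -9.
Step 4. [(-5*x) - 9 = -9] -9 is outermost — add 9 both sides ⇒ sub: -5*x = 0.
Step 5. [-5*x = 0] leading coefficient -5: divide by -5, so div: x = 0.

Answer: x ∈ {0}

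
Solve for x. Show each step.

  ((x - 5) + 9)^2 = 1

Step 1. [((x - 5) + 9)^2 = 1] 1 ≥ 0, LHS is (·)² — take ±√ ⇒ sqrt: (x - 5) + 9 = 1 or -1.
Step 2. [(x - 5) + 9 = 1 or -1] +9 is outermost — subtract 9 both sides ⇒ sub: x - 5 = -8 or -10.
Step 3. [x - 5 = -8 or -10] -5 is outermost — add 5 both sides, so sub: x = -3 or -5.

Answer: x ∈ {-5, -3}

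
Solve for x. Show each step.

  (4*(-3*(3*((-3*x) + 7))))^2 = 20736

Step 1. [(4*(-3*(3*((-3*x) + 7))))^2 = 20736] LHS squared, RHS 20736 ≥ 0: apply √ (±) ⇒ sqrt: 4*(-3*(3*((-3*x) + 7))) = 144 or -144.
Step 2. [4*(-3*(3*((-3*x) + 7))) = 144 or -144] divide by the outer 4 ⇒ div: -3*(3*((-3*x) + 7)) = 36 or -36.
Step 3. [-3*(3*((-3*x) + 7)) = 36 or -36] -3·(inner) — divide through by -3. So div: 3*((-3*x) + 7) = -12 or 12.
Step 4. [3*((-3*x) + 7) = -12 or 12] divide by the outer 3, so div: (-3*x) + 7 = -4 or 4.
Step 5. [(-3*x) + 7 = -4 or 4] 7 comes off first (subtract 7). So sub: -3*x = -11 or -3.
Step 6. [-3*x = -11 or -3] -3·(inner) — divide through by -3, so div: x = 11/3 or 1.

Answer: x ∈ {1, 11/3}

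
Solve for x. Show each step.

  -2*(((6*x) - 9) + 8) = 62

Step 1. [-2*(((6*x) - 9) + 8) = 62] divide by the outer -2 ⇒ div: ((6*x) - 9) + 8 = -31.
Step 2. [((6*x) - 9) + 8 = -31] peel the +8: subtract 8 from each side, so sub: (6*x) - 9 = -39.
Step 3. [(6*x) - 9 = -39] 9 comes off first (add 9) ⇒ sub: 6*x = -30.
Step 4. [6*x = -30] 6·(inner) — divide through by 6. So div: x = -5.

Answer: x ∈ {-5}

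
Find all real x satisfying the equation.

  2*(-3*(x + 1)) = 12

Step 1. [2*(-3*(x + 1)) = 12] leading coefficient 2: divide by 2 ⇒ div: -3*(x + 1) = 6.
Step 2. [-3*(x + 1) = 6] -3·(inner) — divide through by -3 ⇒ div: x + 1 = -2.
Step 3. [x + 1 = -2] +1 is outermost — subtract 1 both sides, so sub: x = -3.

Answer: x ∈ {-3}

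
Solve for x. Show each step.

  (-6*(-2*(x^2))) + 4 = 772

Step 1. [(-6*(-2*(x^2))) + 4 = 772] +4 is outermost — subtract 4 both sides ⇒ sub: -6*(-2*(x^2)) = 768.
Step 2. [-6*(-2*(x^2)) = 768] -6·(inner) — divide through by -6. So div: -2*(x^2) = -128.
Step 3. [-2*(x^2) = -128] divide by the outer -2. So div: x^2 = 64.
Step 4. [x^2 = 64] 64 ≥ 0, LHS is (·)² — take ±√. So sqrt: x = 8 or -8.

Answer: x ∈ {-8, 8}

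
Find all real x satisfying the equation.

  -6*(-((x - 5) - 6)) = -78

Step 1. [-6*(-((x - 5) - 6)) = -78] LHS = -6·(…); ÷-6 both sides, so div: -((x - 5) - 6) = 13.
Step 2. [-((x - 5) - 6) = 13] LHS negated; negate both sides ⇒ neg: (x - 5) - 6 = -13.
Step 3. [(x - 5) - 6 = -13] -6 is outermost — add 6 both sides. So sub: x - 5 = -7.
Step 4. [x - 5 = -7] -5 is outermost — add 5 both sides ⇒ sub: x = -2.

Answer: x ∈ {-2}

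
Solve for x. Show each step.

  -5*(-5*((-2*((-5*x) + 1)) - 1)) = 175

Step 1. [-5*(-5*((-2*((-5*x) + 1)) - 1)) = 175] LHS = -5·(…); ÷-5 both sides ⇒ div: -5*((-2*((-5*x) + 1)) - 1) = -35.
Step 2. [-5*((-2*((-5*x) + 1)) - 1) = -35] -5 out front; divide by -5 ⇒ div: (-2*((-5*x) + 1)) - 1 = 7.
Step 3. [(-2*((-5*x) + 1)) - 1 = 7] -1 is outermost — add 1 both sides ⇒ sub: -2*((-5*x) + 1) = 8.
Step 4. [-2*((-5*x) + 1) = 8] divide by the outer -2 ⇒ div: (-5*x) + 1 = -4.
Step 5. [(-5*x) + 1 = -4] +1 is outermost — subtract 1 both sides, so sub: -5*x = -5.
Step 6. [-5*x = -5] -5·(inner) — divide through by -5, so div: x = 1.

Answer: x ∈ {1}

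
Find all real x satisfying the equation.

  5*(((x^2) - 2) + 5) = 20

Step 1. [5*(((x^2) - 2) + 5) = 20] 5·(inner) — divide through by 5, so div: ((x^2) - 2) + 5 = 4.
Step 2. [((x^2) - 2) + 5 = 4] 5 comes off first (subtract 5) ⇒ sub: (x^2) - 2 = -1.
Step 3. [(x^2) - 2 = -1] 2 comes off first (add 2), so sub: x^2 = 1.
Step 4. [x^2 = 1] √ both sides: 1 ≥ 0 gives two branches ⇒ sqrt: x = 1 or -1.

Answer: x ∈ {-1, 1}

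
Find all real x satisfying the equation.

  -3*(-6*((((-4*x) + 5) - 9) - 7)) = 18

Step 1. [-3*(-6*((((-4*x) + 5) - 9) - 7)) = 18] -3·(inner) — divide through by -3. So div: -6*((((-4*x) + 5) - 9) - 7) = -6.
Step 2. [-6*((((-4*x) + 5) - 9) - 7) = -6] -6 out front; divide by -6. So div: (((-4*x) + 5) - 9) - 7 = 1.
Step 3. [(((-4*x) + 5) - 9) - 7 = 1] add 7: x sits inside (… - 7), so sub: ((-4*x) + 5) - 9 = 8.
Step 4. [((-4*x) + 5) - 9 = 8] -9 is outermost — add 9 both sides ⇒ sub: (-4*x) + 5 = 17.
Step 5. [(-4*x) + 5 = 17] subtract 5: x sits inside (… + 5) ⇒ sub: -4*x = 12.
Step 6. [-4*x = 12] -4 out front; divide by -4, so div: x = -3.

Answer: x ∈ {-3}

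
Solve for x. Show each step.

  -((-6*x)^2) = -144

Step 1. [-((-6*x)^2) = -144] LHS negated; negate both sides ⇒ neg: (-6*x)^2 = 144.
Step 2. [(-6*x)^2 = 144] 144 ≥ 0, LHS is (·)² — take ±√, so sqrt: -6*x = 12 or -12.
Step 3. [-6*x = 12 or -12] -6·(inner) — divide through by -6, so div: x = -2 or 2.

Answer: x ∈ {-2, 2}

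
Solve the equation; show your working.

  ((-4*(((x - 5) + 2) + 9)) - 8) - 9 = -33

Step 1. [((-4*(((x - 5) + 2) + 9)) - 8) - 9 = -33] the outer -9 inverts by adding 9. So sub: (-4*(((x - 5) + 2) + 9)) - 8 = -24.
Step 2. [(-4*(((x - 5) + 2) + 9)) - 8 = -24] -4 divides every term; factor it out. So factor: (((x - 5) + 2) + 9) + 2 = 6.
Step 3. [(((x - 5) + 2) + 9) + 2 = 6] +2 is outermost — subtract 2 both sides. So sub: ((x - 5) + 2) + 9 = 4.
Step 4. [((x - 5) + 2) + 9 = 4] the outer +9 inverts by subtracting 9. So sub: (x - 5) + 2 = -5.
Step 5. [(x - 5) + 2 = -5] subtract 2: x sits inside (… + 2). So sub: x - 5 = -7.
Step 6. [x - 5 = -7] -5 is outermost — add 5 both sides, so sub: x = -2.

Answer: x ∈ {-2}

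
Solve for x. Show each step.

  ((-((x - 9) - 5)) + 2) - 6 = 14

Step 1. [((-((x - 9) - 5)) + 2) - 6 = 14] -6 is outermost — add 6 both sides, so sub: (-((x - 9) - 5)) + 2 = 20.
Step 2. [(-((x - 9) - 5)) + 2 = 20] the outer +2 inverts by subtracting 2. So sub: -((x - 9) - 5) = 18.
Step 3. [-((x - 9) - 5) = 18] flip signs both sides, so neg: (x - 9) - 5 = -18.
Step 4. [(x - 9) - 5 = -18] the outer -5 inverts by adding 5 ⇒ sub: x - 9 = -13.
Step 5. [x - 9 = -13] 9 comes off first (add 9). So sub: x = -4.

Answer: x ∈ {-4}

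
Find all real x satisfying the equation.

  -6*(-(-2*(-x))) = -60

Step 1. [-6*(-(-2*(-x))) = -60] divide by the outer -6 ⇒ div: -(-2*(-x)) = 10.
Step 2. [-(-2*(-x)) = 10] LHS negated; negate both sides, so neg: -2*(-x) = -10.
Step 3. [-2*(-x) = -10] divide by the outer -2 ⇒ div: -x = 5.
Step 4. [-x = 5] LHS negated; negate both sides. So neg: x = -5.

Answer: x ∈ {-5}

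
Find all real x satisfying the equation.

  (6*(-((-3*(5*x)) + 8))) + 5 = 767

Step 1. [(6*(-((-3*(5*x)) + 8))) + 5 = 767] 5 comes off first (subtract 5). So sub: 6*(-((-3*(5*x)) + 8)) = 762.
Step 2. [6*(-((-3*(5*x)) + 8)) = 762] 6 out front; divide by 6 ⇒ div: -((-3*(5*x)) + 8) = 127.
Step 3. [-((-3*(5*x)) + 8) = 127] LHS negated; negate both sides, so neg: (-3*(5*x)) + 8 = -127.
Step 4. [(-3*(5*x)) + 8 = -127] subtract 8: x sits inside (… + 8) ⇒ sub: -3*(5*x) = -135.
Step 5. [-3*(5*x) = -135] LHS = -3·(…); ÷-3 both sides, so div: 5*x = 45.
Step 6. [5*x = 45] 5·(inner) — divide through by 5. So div: x = 9.

Answer: x ∈ {9}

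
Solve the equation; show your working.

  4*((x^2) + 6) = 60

Step 1. [4*((x^2) + 6) = 60] 4·(inner) — divide through by 4, so div: (x^2) + 6 = 15.
Step 2. [(x^2) + 6 = 15] +6 is outermost — subtract 6 both sides ⇒ sub: x^2 = 9.
Step 3. [x^2 = 9] LHS squared, RHS 9 ≥ 0: apply √ (±), so sqrt: x = 3 or -3.

Answer: x ∈ {-3, 3}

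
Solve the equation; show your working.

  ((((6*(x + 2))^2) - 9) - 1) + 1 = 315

Step 1. [((((6*(x + 2))^2) - 9) - 1) + 1 = 315] the outer +1 inverts by subtracting 1, so sub: (((6*(x + 2))^2) - 9) - 1 = 314.
Step 2. [(((6*(x + 2))^2) - 9) - 1 = 314] the outer -1 inverts by adding 1 ⇒ sub: ((6*(x + 2))^2) - 9 = 315.
Step 3. [((6*(x + 2))^2) - 9 = 315] -9 is outermost — add 9 both sides. So sub: (6*(x + 2))^2 = 324.
Step 4. [(6*(x + 2))^2 = 324] √ both sides: 324 ≥ 0 gives two branches ⇒ sqrt: 6*(x + 2) = 18 or -18.
Step 5. [6*(x + 2) = 18 or -18] 6·(inner) — divide through by 6 ⇒ div: x + 2 = 3 or -3.
Step 6. [x + 2 = 3 or -3] the outer +2 inverts by subtracting 2 ⇒ sub: x = 1 or -5.

Answer: x ∈ {-5, 1}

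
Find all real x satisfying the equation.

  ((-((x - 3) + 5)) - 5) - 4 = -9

Step 1. [((-((x - 3) + 5)) - 5) - 4 = -9] the outer -4 inverts by adding 4. So sub: (-((x - 3) + 5)) - 5 = -5.
Step 2. [(-((x - 3) + 5)) - 5 = -5] 5 comes off first (add 5) ⇒ sub: -((x - 3) + 5) = 0.
Step 3. [-((x - 3) + 5) = 0] LHS negated; negate both sides. So neg: (x - 3) + 5 = 0.
Step 4. [(x - 3) + 5 = 0] subtract 5: x sits inside (… + 5) ⇒ sub: x - 3 = -5.
Step 5. [x - 3 = -5] -3 is outermost — add 3 both sides ⇒ sub: x = -2.

Answer: x ∈ {-2}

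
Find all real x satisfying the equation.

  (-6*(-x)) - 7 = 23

Step 1. [(-6*(-x)) - 7 = 23] add 7: x sits inside (… - 7). So sub: -6*(-x) = 30.
Step 2. [-6*(-x) = 30] leading coefficient -6: divide by -6 ⇒ div: -x = -5.
Step 3. [-x = -5] LHS negated; negate both sides, so neg: x = 5.

Answer: x ∈ {5}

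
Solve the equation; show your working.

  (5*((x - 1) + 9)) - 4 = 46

Step 1. [(5*((x - 1) + 9)) - 4 = 46] add 4: x sits inside (… - 4) ⇒ sub: 5*((x - 1) + 9) = 50.
Step 2. [5*((x - 1) + 9) = 50] 5·(inner) — divide through by 5 ⇒ div: (x - 1) + 9 = 10.
Step 3. [(x - 1) + 9 = 10] peel the +9: subtract 9 from each side, so sub: x - 1 = 1.
Step 4. [x - 1 = 1] 1 comes off first (add 1). So sub: x = 2.

Answer: x ∈ {2}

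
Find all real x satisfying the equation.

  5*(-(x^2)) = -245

Step 1. [5*(-(x^2)) = -245] LHS = 5·(…); ÷5 both sides. So div: -(x^2) = -49.
Step 2. [-(x^2) = -49] leading − — multiply by −1 ⇒ neg: x^2 = 49.
Step 3. [x^2 = 49] LHS squared, RHS 49 ≥ 0: apply √ (±) ⇒ sqrt: x = 7 or -7.

Answer: x ∈ {-7, 7}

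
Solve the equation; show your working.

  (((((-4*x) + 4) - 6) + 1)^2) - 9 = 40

Step 1. [(((((-4*x) + 4) - 6) + 1)^2) - 9 = 40] add 9: x sits inside (… - 9) ⇒ sub: ((((-4*x) + 4) - 6) + 1)^2 = 49.
Step 2. [((((-4*x) + 4) - 6) + 1)^2 = 49] √ both sides: 49 ≥ 0 gives two branches ⇒ sqrt: (((-4*x) + 4) - 6) + 1 = 7 or -7.
Step 3. [(((-4*x) + 4) - 6) + 1 = 7 or -7] 1 comes off first (subtract 1) ⇒ sub: ((-4*x) + 4) - 6 = 6 or -8.
Step 4. [((-4*x) + 4) - 6 = 6 or -8] peel the -6: add 6 from each side ⇒ sub: (-4*x) + 4 = 12 or -2.
Step 5. [(-4*x) + 4 = 12 or -2] subtract 4: x sits inside (… + 4) ⇒ sub: -4*x = 8 or -6.
Step 6. [-4*x = 8 or -6] -4·(inner) — divide through by -4, so div: x = -2 or 3/2.

Answer: x ∈ {-2, 3/2}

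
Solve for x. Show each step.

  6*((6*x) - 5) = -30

Step 1. [6*((6*x) - 5) = -30] divide by the outer 6, so div: (6*x) - 5 = -5.
Step 2. [(6*x) - 5 = -5] -5 is outermost — add 5 both sides, so sub: 6*x = 0.
Step 3. [6*x = 0] divide by the outer 6 ⇒ div: x = 0.

Answer: x ∈ {0}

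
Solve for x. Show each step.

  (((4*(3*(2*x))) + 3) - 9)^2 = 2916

Step 1. [(((4*(3*(2*x))) + 3) - 9)^2 = 2916] LHS squared, RHS 2916 ≥ 0: apply √ (±), so sqrt: ((4*(3*(2*x))) + 3) - 9 = 54 or -54.
Step 2. [((4*(3*(2*x))) + 3) - 9 = 54 or -54] add 9: x sits inside (… - 9), so sub: (4*(3*(2*x))) + 3 = 63 or -45.
Step 3. [(4*(3*(2*x))) + 3 = 63 or -45] subtract 3: x sits inside (… + 3), so sub: 4*(3*(2*x)) = 60 or -48.
Step 4. [4*(3*(2*x)) = 60 or -48] leading coefficient 4: divide by 4, so div: 3*(2*x) = 15 or -12.
Step 5. [3*(2*x) = 15 or -12] LHS = 3·(…); ÷3 both sides ⇒ div: 2*x = 5 or -4.
Step 6. [2*x = 5 or -4] 2 out front; divide by 2. So div: x = 5/2 or -2.

Answer: x ∈ {-2, 5/2}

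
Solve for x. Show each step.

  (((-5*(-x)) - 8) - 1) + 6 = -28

Step 1. [(((-5*(-x)) - 8) - 1) + 6 = -28] the outer +6 inverts by subtracting 6. So sub: ((-5*(-x)) - 8) - 1 = -34.
Step 2. [((-5*(-x)) - 8) - 1 = -34] -1 is outermost — add 1 both sides ⇒ sub: (-5*(-x)) - 8 = -33.
Step 3. [(-5*(-x)) - 8 = -33] 8 comes off first (add 8). So sub: -5*(-x) = -25.
Step 4. [-5*(-x) = -25] LHS = -5·(…); ÷-5 both sides ⇒ div: -x = 5.
Step 5. [-x = 5] LHS negated; negate both sides, so neg: x = -5.

Answer: x ∈ {-5}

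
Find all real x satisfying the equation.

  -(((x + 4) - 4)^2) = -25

Step 1. [-(((x + 4) - 4)^2) = -25] LHS negated; negate both sides, so neg: ((x + 4) - 4)^2 = 25.
Step 2. [((x + 4) - 4)^2 = 25] √ both sides: 25 ≥ 0 gives two branches, so sqrt: (x + 4) - 4 = 5 or -5.
Step 3. [(x + 4) - 4 = 5 or -5] 4 comes off first (add 4), so sub: x + 4 = 9 or -1.
Step 4. [x + 4 = 9 or -1] peel the +4: subtract 4 from each side, so sub: x = 5 or -5.

Answer: x ∈ {-5, 5}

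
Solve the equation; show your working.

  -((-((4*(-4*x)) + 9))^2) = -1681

Step 1. [-((-((4*(-4*x)) + 9))^2) = -1681] LHS negated; negate both sides. So neg: (-((4*(-4*x)) + 9))^2 = 1681.
Step 2. [(-((4*(-4*x)) + 9))^2 = 1681] LHS squared, RHS 1681 ≥ 0: apply √ (±), so sqrt: -((4*(-4*x)) + 9) = 41 or -41.
Step 3. [-((4*(-4*x)) + 9) = 41 or -41] leading − — multiply by −1 ⇒ neg: (4*(-4*x)) + 9 = -41 or 41.
Step 4. [(4*(-4*x)) + 9 = -41 or 41] +9 is outermost — subtract 9 both sides. So sub: 4*(-4*x) = -50 or 32.
Step 5. [4*(-4*x) = -50 or 32] 4 out front; divide by 4. So div: -4*x = -25/2 or 8.
Step 6. [-4*x = -25/2 or 8] leading coefficient -4: divide by -4. So div: x = 25/8 or -2.

Answer: x ∈ {-2, 25/8}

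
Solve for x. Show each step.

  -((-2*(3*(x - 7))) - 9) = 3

Step 1. [-((-2*(3*(x - 7))) - 9) = 3] leading − — multiply by −1 ⇒ neg: (-2*(3*(x - 7))) - 9 = -3.
Step 2. [(-2*(3*(x - 7))) - 9 = -3] the outer -9 inverts by adding 9. So sub: -2*(3*(x - 7)) = 6.
Step 3. [-2*(3*(x - 7)) = 6] -2·(inner) — divide through by -2 ⇒ div: 3*(x - 7) = -3.
Step 4. [3*(x - 7) = -3] divide by the outer 3, so div: x - 7 = -1.
Step 5. [x - 7 = -1] peel the -7: add 7 from each side, so sub: x = 6.

Answer: x ∈ {6}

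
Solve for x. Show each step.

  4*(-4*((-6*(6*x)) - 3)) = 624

Step 1. [4*(-4*((-6*(6*x)) - 3)) = 624] divide by the outer 4. So div: -4*((-6*(6*x)) - 3) = 156.
Step 2. [-4*((-6*(6*x)) - 3) = 156] leading coefficient -4: divide by -4, so div: (-6*(6*x)) - 3 = -39.
Step 3. [(-6*(6*x)) - 3 = -39] 3 comes off first (add 3). So sub: -6*(6*x) = -36.
Step 4. [-6*(6*x) = -36] -6·(inner) — divide through by -6 ⇒ div: 6*x = 6.
Step 5. [6*x = 6] leading coefficient 6: divide by 6, so div: x = 1.

Answer: x ∈ {1}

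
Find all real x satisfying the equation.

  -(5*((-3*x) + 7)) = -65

Step 1. [-(5*((-3*x) + 7)) = -65] leading − — multiply by −1 ⇒ neg: 5*((-3*x) + 7) = 65.
Step 2. [5*((-3*x) + 7) = 65] 5·(inner) — divide through by 5, so div: (-3*x) + 7 = 13.
Step 3. [(-3*x) + 7 = 13] the outer +7 inverts by subtracting 7 ⇒ sub: -3*x = 6.
Step 4. [-3*x = 6] divide by the outer -3, so div: x = -2.

Answer: x ∈ {-2}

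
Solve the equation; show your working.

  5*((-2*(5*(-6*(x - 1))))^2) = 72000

Step 1. [5*((-2*(5*(-6*(x - 1))))^2) = 72000] 5 out front; divide by 5. So div: (-2*(5*(-6*(x - 1))))^2 = 14400.
Step 2. [(-2*(5*(-6*(x - 1))))^2 = 14400] LHS squared, RHS 14400 ≥ 0: apply √ (±). So sqrt: -2*(5*(-6*(x - 1))) = 120 or -120.
Step 3. [-2*(5*(-6*(x - 1))) = 120 or -120] LHS = -2·(…); ÷-2 both sides. So div: 5*(-6*(x - 1)) = -60 or 60.
Step 4. [5*(-6*(x - 1)) = -60 or 60] LHS = 5·(…); ÷5 both sides. So div: -6*(x - 1) = -12 or 12.
Step 5. [-6*(x - 1) = -12 or 12] divide by the outer -6, so div: x - 1 = 2 or -2.
Step 6. [x - 1 = 2 or -2] -1 is outermost — add 1 both sides. So sub: x = 3 or -1.

Answer: x ∈ {-1, 3}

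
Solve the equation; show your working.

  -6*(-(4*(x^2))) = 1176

Step 1. [-6*(-(4*(x^2))) = 1176] -6 out front; divide by -6. So div: -(4*(x^2)) = -196.
Step 2. [-(4*(x^2)) = -196] LHS negated; negate both sides, so neg: 4*(x^2) = 196.
Step 3. [4*(x^2) = 196] 4 out front; divide by 4, so div: x^2 = 49.
Step 4. [x^2 = 49] LHS squared, RHS 49 ≥ 0: apply √ (±) ⇒ sqrt: x = 7 or -7.

Answer: x ∈ {-7, 7}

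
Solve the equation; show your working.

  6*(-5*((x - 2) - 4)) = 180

Step 1. [6*(-5*((x - 2) - 4)) = 180] 6 out front; divide by 6, so div: -5*((x - 2) - 4) = 30.
Step 2. [-5*((x - 2) - 4) = 30] divide by the outer -5, so div: (x - 2) - 4 = -6.
Step 3. [(x - 2) - 4 = -6] 4 comes off first (add 4) ⇒ sub: x - 2 = -2.
Step 4. [x - 2 = -2] peel the -2: add 2 from each side. So sub: x = 0.

Answer: x ∈ {0}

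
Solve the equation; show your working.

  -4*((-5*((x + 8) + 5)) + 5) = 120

Step 1. [-4*((-5*((x + 8) + 5)) + 5) = 120] -4·(inner) — divide through by -4 ⇒ div: (-5*((x + 8) + 5)) + 5 = -30.
Step 2. [(-5*((x + 8) + 5)) + 5 = -30] -5 | LHS and -5 | -30: pull -5 out, so factor: ((x + 8) + 5) - 1 = 6.
Step 3. [((x + 8) + 5) - 1 = 6] add 1: x sits inside (… - 1), so sub: (x + 8) + 5 = 7.
Step 4. [(x + 8) + 5 = 7] peel the +5: subtract 5 from each side. So sub: x + 8 = 2.
Step 5. [x + 8 = 2] +8 is outermost — subtract 8 both sides, so sub: x = -6.

Answer: x ∈ {-6}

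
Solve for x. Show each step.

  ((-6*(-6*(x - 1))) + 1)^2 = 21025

Step 1. [((-6*(-6*(x - 1))) + 1)^2 = 21025] √ both sides: 21025 ≥ 0 gives two branches ⇒ sqrt: (-6*(-6*(x - 1))) + 1 = 145 or -145.
Step 2. [(-6*(-6*(x - 1))) + 1 = 145 or -145] 1 comes off first (subtract 1). So sub: -6*(-6*(x - 1)) = 144 or -146.
Step 3. [-6*(-6*(x - 1)) = 144 or -146] LHS = -6·(…); ÷-6 both sides, so div: -6*(x - 1) = -24 or 73/3.
Step 4. [-6*(x - 1) = -24 or 73/3] -6·(inner) — divide through by -6 ⇒ div: x - 1 = 4 or -73/18.
Step 5. [x - 1 = 4 or -73/18] -1 is outermost — add 1 both sides ⇒ sub: x = 5 or -55/18.

Answer: x ∈ {-55/18, 5}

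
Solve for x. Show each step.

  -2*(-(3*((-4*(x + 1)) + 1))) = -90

Step 1. [-2*(-(3*((-4*(x + 1)) + 1))) = -90] divide by the outer -2 ⇒ div: -(3*((-4*(x + 1)) + 1)) = 45.
Step 2. [-(3*((-4*(x + 1)) + 1)) = 45] leading − — multiply by −1, so neg: 3*((-4*(x + 1)) + 1) = -45.
Step 3. [3*((-4*(x + 1)) + 1) = -45] 3·(inner) — divide through by 3, so div: (-4*(x + 1)) + 1 = -15.
Step 4. [(-4*(x + 1)) + 1 = -15] the outer +1 inverts by subtracting 1 ⇒ sub: -4*(x + 1) = -16.
Step 5. [-4*(x + 1) = -16] leading coefficient -4: divide by -4, so div: x + 1 = 4.
Step 6. [x + 1 = 4] subtract 1: x sits inside (… + 1) ⇒ sub: x = 3.

Answer: x ∈ {3}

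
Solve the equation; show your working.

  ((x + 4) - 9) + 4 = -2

Step 1. [((x + 4) - 9) + 4 = -2] 4 comes off first (subtract 4) ⇒ sub: (x + 4) - 9 = -6.
Step 2. [(x + 4) - 9 = -6] -9 is outermost — add 9 both sides, so sub: x + 4 = 3.
Step 3. [x + 4 = 3] 4 comes off first (subtract 4), so sub: x = -1.

Answer: x ∈ {-1}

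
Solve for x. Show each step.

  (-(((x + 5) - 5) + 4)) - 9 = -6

Step 1. [(-(((x + 5) - 5) + 4)) - 9 = -6] the outer -9 inverts by adding 9, so sub: -(((x + 5) - 5) + 4) = 3.
Step 2. [-(((x + 5) - 5) + 4) = 3] LHS negated; negate both sides, so neg: ((x + 5) - 5) + 4 = -3.
Step 3. [((x + 5) - 5) + 4 = -3] 4 comes off first (subtract 4). So sub: (x + 5) - 5 = -7.
Step 4. [(x + 5) - 5 = -7] peel the -5: add 5 from each side. So sub: x + 5 = -2.
Step 5. [x + 5 = -2] subtract 5: x sits inside (… + 5) ⇒ sub: x = -7.

Answer: x ∈ {-7}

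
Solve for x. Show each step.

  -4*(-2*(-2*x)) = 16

Step 1. [-4*(-2*(-2*x)) = 16] leading coefficient -4: divide by -4 ⇒ div: -2*(-2*x) = -4.
Step 2. [-2*(-2*x) = -4] divide by the outer -2. So div: -2*x = 2.
Step 3. [-2*x = 2] -2·(inner) — divide through by -2 ⇒ div: x = -1.

Answer: x ∈ {-1}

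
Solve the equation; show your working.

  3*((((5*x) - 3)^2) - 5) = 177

Step 1. [3*((((5*x) - 3)^2) - 5) = 177] LHS = 3·(…); ÷3 both sides, so div: (((5*x) - 3)^2) - 5 = 59.
Step 2. [(((5*x) - 3)^2) - 5 = 59] add 5: x sits inside (… - 5) ⇒ sub: ((5*x) - 3)^2 = 64.
Step 3. [((5*x) - 3)^2 = 64] √ both sides: 64 ≥ 0 gives two branches, so sqrt: (5*x) - 3 = 8 or -8.
Step 4. [(5*x) - 3 = 8 or -8] add 3: x sits inside (… - 3), so sub: 5*x = 11 or -5.
Step 5. [5*x = 11 or -5] LHS = 5·(…); ÷5 both sides. So div: x = 11/5 or -1.

Answer: x ∈ {-1, 11/5}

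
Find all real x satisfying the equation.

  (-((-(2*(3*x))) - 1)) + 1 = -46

Step 1. [(-((-(2*(3*x))) - 1)) + 1 = -46] +1 is outermost — subtract 1 both sides, so sub: -((-(2*(3*x))) - 1) = -47.
Step 2. [-((-(2*(3*x))) - 1) = -47] LHS negated; negate both sides ⇒ neg: (-(2*(3*x))) - 1 = 47.
Step 3. [(-(2*(3*x))) - 1 = 47] 1 comes off first (add 1) ⇒ sub: -(2*(3*x)) = 48.
Step 4. [-(2*(3*x)) = 48] flip signs both sides ⇒ neg: 2*(3*x) = -48.
Step 5. [2*(3*x) = -48] 2·(inner) — divide through by 2, so div: 3*x = -24.
Step 6. [3*x = -24] divide by the outer 3. So div: x = -8.

Answer: x ∈ {-8}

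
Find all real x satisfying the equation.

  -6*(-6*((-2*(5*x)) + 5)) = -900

Step 1. [-6*(-6*((-2*(5*x)) + 5)) = -900] -6·(inner) — divide through by -6, so div: -6*((-2*(5*x)) + 5) = 150.
Step 2. [-6*((-2*(5*x)) + 5) = 150] divide by the outer -6. So div: (-2*(5*x)) + 5 = -25.
Step 3. [(-2*(5*x)) + 5 = -25] +5 is outermost — subtract 5 both sides, so sub: -2*(5*x) = -30.
Step 4. [-2*(5*x) = -30] LHS = -2·(…); ÷-2 both sides. So div: 5*x = 15.
Step 5. [5*x = 15] 5 out front; divide by 5. So div: x = 3.

Answer: x ∈ {3}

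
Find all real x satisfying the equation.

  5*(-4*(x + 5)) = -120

Step 1. [5*(-4*(x + 5)) = -120] divide by the outer 5 ⇒ div: -4*(x + 5) = -24.
Step 2. [-4*(x + 5) = -24] -4 out front; divide by -4. So div: x + 5 = 6.
Step 3. [x + 5 = 6] the outer +5 inverts by subtracting 5. So sub: x = 1.

Answer: x ∈ {1}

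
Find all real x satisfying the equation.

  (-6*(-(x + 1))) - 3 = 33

Step 1. [(-6*(-(x + 1))) - 3 = 33] 3 comes off first (add 3) ⇒ sub: -6*(-(x + 1)) = 36.
Step 2. [-6*(-(x + 1)) = 36] -6·(inner) — divide through by -6 ⇒ div: -(x + 1) = -6.
Step 3. [-(x + 1) = -6] LHS negated; negate both sides ⇒ neg: x + 1 = 6.
Step 4. [x + 1 = 6] the outer +1 inverts by subtracting 1. So sub: x = 5.

Answer: x ∈ {5}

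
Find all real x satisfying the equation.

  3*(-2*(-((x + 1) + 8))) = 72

Step 1. [3*(-2*(-((x + 1) + 8))) = 72] divide by the outer 3 ⇒ div: -2*(-((x + 1) + 8)) = 24.
Step 2. [-2*(-((x + 1) + 8)) = 24] LHS = -2·(…); ÷-2 both sides ⇒ div: -((x + 1) + 8) = -12.
Step 3. [-((x + 1) + 8) = -12] flip signs both sides, so neg: (x + 1) + 8 = 12.
Step 4. [(x + 1) + 8 = 12] subtract 8: x sits inside (… + 8), so sub: x + 1 = 4.
Step 5. [x + 1 = 4] subtract 1: x sits inside (… + 1) ⇒ sub: x = 3.

Answer: x ∈ {3}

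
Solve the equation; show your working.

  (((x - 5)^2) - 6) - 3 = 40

Step 1. [(((x - 5)^2) - 6) - 3 = 40] -3 is outermost — add 3 both sides ⇒ sub: ((x - 5)^2) - 6 = 43.
Step 2. [((x - 5)^2) - 6 = 43] -6 is outermost — add 6 both sides, so sub: (x - 5)^2 = 49.
Step 3. [(x - 5)^2 = 49] 49 ≥ 0, LHS is (·)² — take ±√ ⇒ sqrt: x - 5 = 7 or -7.
Step 4. [x - 5 = 7 or -7] the outer -5 inverts by adding 5 ⇒ sub: x = 12 or -2.

Answer: x ∈ {-2, 12}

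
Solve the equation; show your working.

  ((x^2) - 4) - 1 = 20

Step 1. [((x^2) - 4) - 1 = 20] add 1: x sits inside (… - 1) ⇒ sub: (x^2) - 4 = 21.
Step 2. [(x^2) - 4 = 21] peel the -4: add 4 from each side, so sub: x^2 = 25.
Step 3. [x^2 = 25] √ both sides: 25 ≥ 0 gives two branches, so sqrt: x = 5 or -5.

Answer: x ∈ {-5, 5}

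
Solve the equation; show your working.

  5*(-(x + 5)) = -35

Step 1. [5*(-(x + 5)) = -35] 5·(inner) — divide through by 5, so div: -(x + 5) = -7.
Step 2. [-(x + 5) = -7] leading − — multiply by −1, so neg: x + 5 = 7.
Step 3. [x + 5 = 7] subtract 5: x sits inside (… + 5), so sub: x = 2.

Answer: x ∈ {2}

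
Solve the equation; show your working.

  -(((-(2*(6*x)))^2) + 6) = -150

Step 1. [-(((-(2*(6*x)))^2) + 6) = -150] LHS negated; negate both sides ⇒ neg: ((-(2*(6*x)))^2) + 6 = 150.
Step 2. [((-(2*(6*x)))^2) + 6 = 150] peel the +6: subtract 6 from each side, so sub: (-(2*(6*x)))^2 = 144.
Step 3. [(-(2*(6*x)))^2 = 144] √ both sides: 144 ≥ 0 gives two branches. So sqrt: -(2*(6*x)) = 12 or -12.
Step 4. [-(2*(6*x)) = 12 or -12] flip signs both sides ⇒ neg: 2*(6*x) = -12 or 12.
Step 5. [2*(6*x) = -12 or 12] 2·(inner) — divide through by 2 ⇒ div: 6*x = -6 or 6.
Step 6. [6*x = -6 or 6] LHS = 6·(…); ÷6 both sides. So div: x = -1 or 1.

Answer: x ∈ {-1, 1}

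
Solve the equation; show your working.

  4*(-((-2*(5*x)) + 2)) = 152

Step 1. [4*(-((-2*(5*x)) + 2)) = 152] divide by the outer 4. So div: -((-2*(5*x)) + 2) = 38.
Step 2. [-((-2*(5*x)) + 2) = 38] flip signs both sides ⇒ neg: (-2*(5*x)) + 2 = -38.
Step 3. [(-2*(5*x)) + 2 = -38] -2 divides every term; factor it out. So factor: (5*x) - 1 = 19.
Step 4. [(5*x) - 1 = 19] add 1: x sits inside (… - 1). So sub: 5*x = 20.
Step 5. [5*x = 20] LHS = 5·(…); ÷5 both sides. So div: x = 4.

Answer: x ∈ {4}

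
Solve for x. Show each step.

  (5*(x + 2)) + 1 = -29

Step 1. [(5*(x + 2)) + 1 = -29] subtract 1: x sits inside (… + 1), so sub: 5*(x + 2) = -30.
Step 2. [5*(x + 2) = -30] leading coefficient 5: divide by 5. So div: x + 2 = -6.
Step 3. [x + 2 = -6] +2 is outermost — subtract 2 both sides ⇒ sub: x = -8.

Answer: x ∈ {-8}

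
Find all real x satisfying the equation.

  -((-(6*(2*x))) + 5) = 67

Step 1. [-((-(6*(2*x))) + 5) = 67] leading − — multiply by −1. So neg: (-(6*(2*x))) + 5 = -67.
Step 2. [(-(6*(2*x))) + 5 = -67] 5 comes off first (subtract 5), so sub: -(6*(2*x)) = -72.
Step 3. [-(6*(2*x)) = -72] LHS negated; negate both sides, so neg: 6*(2*x) = 72.
Step 4. [6*(2*x) = 72] divide by the outer 6, so div: 2*x = 12.
Step 5. [2*x = 12] 2 out front; divide by 2, so div: x = 6.

Answer: x ∈ {6}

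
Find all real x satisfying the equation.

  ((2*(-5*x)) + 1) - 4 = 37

Step 1. [((2*(-5*x)) + 1) - 4 = 37] peel the -4: add 4 from each side, so sub: (2*(-5*x)) + 1 = 41.
Step 2. [(2*(-5*x)) + 1 = 41] 1 comes off first (subtract 1) ⇒ sub: 2*(-5*x) = 40.
Step 3. [2*(-5*x) = 40] 2·(inner) — divide through by 2, so div: -5*x = 20.
Step 4. [-5*x = 20] divide by the outer -5 ⇒ div: x = -4.

Answer: x ∈ {-4}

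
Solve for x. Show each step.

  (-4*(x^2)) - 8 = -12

Step 1. [(-4*(x^2)) - 8 = -12] 8 comes off first (add 8) ⇒ sub: -4*(x^2) = -4.
Step 2. [-4*(x^2) = -4] LHS = -4·(…); ÷-4 both sides, so div: x^2 = 1.
Step 3. [x^2 = 1] √ both sides: 1 ≥ 0 gives two branches ⇒ sqrt: x = 1 or -1.

Answer: x ∈ {-1, 1}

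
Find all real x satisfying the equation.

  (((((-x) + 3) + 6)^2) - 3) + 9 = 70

Step 1. [(((((-x) + 3) + 6)^2) - 3) + 9 = 70] +9 is outermost — subtract 9 both sides. So sub: ((((-x) + 3) + 6)^2) - 3 = 61.
Step 2. [((((-x) + 3) + 6)^2) - 3 = 61] add 3: x sits inside (… - 3), so sub: (((-x) + 3) + 6)^2 = 64.
Step 3. [(((-x) + 3) + 6)^2 = 64] LHS squared, RHS 64 ≥ 0: apply √ (±) ⇒ sqrt: ((-x) + 3) + 6 = 8 or -8.
Step 4. [((-x) + 3) + 6 = 8 or -8] the outer +6 inverts by subtracting 6. So sub: (-x) + 3 = 2 or -14.
Step 5. [(-x) + 3 = 2 or -14] 3 comes off first (subtract 3). So sub: -x = -1 or -17.
Step 6. [-x = -1 or -17] leading − — multiply by −1, so neg: x = 1 or 17.

Answer: x ∈ {1, 17}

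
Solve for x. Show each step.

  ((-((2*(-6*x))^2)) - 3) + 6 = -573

Step 1. [((-((2*(-6*x))^2)) - 3) + 6 = -573] +6 is outermost — subtract 6 both sides. So sub: (-((2*(-6*x))^2)) - 3 = -579.
Step 2. [(-((2*(-6*x))^2)) - 3 = -579] add 3: x sits inside (… - 3), so sub: -((2*(-6*x))^2) = -576.
Step 3. [-((2*(-6*x))^2) = -576] flip signs both sides. So neg: (2*(-6*x))^2 = 576.
Step 4. [(2*(-6*x))^2 = 576] LHS squared, RHS 576 ≥ 0: apply √ (±), so sqrt: 2*(-6*x) = 24 or -24.
Step 5. [2*(-6*x) = 24 or -24] divide by the outer 2, so div: -6*x = 12 or -12.
Step 6. [-6*x = 12 or -12] -6·(inner) — divide through by -6. So div: x = -2 or 2.

Answer: x ∈ {-2, 2}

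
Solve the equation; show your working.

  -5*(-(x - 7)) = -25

Step 1. [-5*(-(x - 7)) = -25] leading coefficient -5: divide by -5. So div: -(x - 7) = 5.
Step 2. [-(x - 7) = 5] LHS negated; negate both sides ⇒ neg: x - 7 = -5.
Step 3. [x - 7 = -5] add 7: x sits inside (… - 7), so sub: x = 2.

Answer: x ∈ {2}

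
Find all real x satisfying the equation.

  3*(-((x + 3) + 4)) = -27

Step 1. [3*(-((x + 3) + 4)) = -27] divide by the outer 3, so div: -((x + 3) + 4) = -9.
Step 2. [-((x + 3) + 4) = -9] leading − — multiply by −1, so neg: (x + 3) + 4 = 9.
Step 3. [(x + 3) + 4 = 9] subtract 4: x sits inside (… + 4) ⇒ sub: x + 3 = 5.
Step 4. [x + 3 = 5] +3 is outermost — subtract 3 both sides ⇒ sub: x = 2.

Answer: x ∈ {2}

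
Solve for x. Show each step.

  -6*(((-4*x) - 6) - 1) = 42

Step 1. [-6*(((-4*x) - 6) - 1) = 42] -6 out front; divide by -6, so div: ((-4*x) - 6) - 1 = -7.
Step 2. [((-4*x) - 6) - 1 = -7] -1 is outermost — add 1 both sides ⇒ sub: (-4*x) - 6 = -6.
Step 3. [(-4*x) - 6 = -6] add 6: x sits inside (… - 6). So sub: -4*x = 0.
Step 4. [-4*x = 0] -4 out front; divide by -4, so div: x = 0.

Answer: x ∈ {0}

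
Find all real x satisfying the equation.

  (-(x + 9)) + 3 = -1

Step 1. [(-(x + 9)) + 3 = -1] 3 comes off first (subtract 3), so sub: -(x + 9) = -4.
Step 2. [-(x + 9) = -4] leading − — multiply by −1, so neg: x + 9 = 4.
Step 3. [x + 9 = 4] subtract 9: x sits inside (… + 9) ⇒ sub: x = -5.

Answer: x ∈ {-5}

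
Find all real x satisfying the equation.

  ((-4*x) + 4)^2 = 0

Step 1. [((-4*x) + 4)^2 = 0] LHS squared, RHS 0 ≥ 0: apply √ (±), so sqrt: (-4*x) + 4 = 0.
Step 2. [(-4*x) + 4 = 0] 4 comes off first (subtract 4) ⇒ sub: -4*x = -4.
Step 3. [-4*x = -4] LHS = -4·(…); ÷-4 both sides, so div: x = 1.

Answer: x ∈ {1}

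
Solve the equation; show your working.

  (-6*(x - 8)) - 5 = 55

Step 1. [(-6*(x - 8)) - 5 = 55] 5 comes off first (add 5). So sub: -6*(x - 8) = 60.
Step 2. [-6*(x - 8) = 60] leading coefficient -6: divide by -6 ⇒ div: x - 8 = -10.
Step 3. [x - 8 = -10] -8 is outermost — add 8 both sides, so sub: x = -2.

Answer: x ∈ {-2}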